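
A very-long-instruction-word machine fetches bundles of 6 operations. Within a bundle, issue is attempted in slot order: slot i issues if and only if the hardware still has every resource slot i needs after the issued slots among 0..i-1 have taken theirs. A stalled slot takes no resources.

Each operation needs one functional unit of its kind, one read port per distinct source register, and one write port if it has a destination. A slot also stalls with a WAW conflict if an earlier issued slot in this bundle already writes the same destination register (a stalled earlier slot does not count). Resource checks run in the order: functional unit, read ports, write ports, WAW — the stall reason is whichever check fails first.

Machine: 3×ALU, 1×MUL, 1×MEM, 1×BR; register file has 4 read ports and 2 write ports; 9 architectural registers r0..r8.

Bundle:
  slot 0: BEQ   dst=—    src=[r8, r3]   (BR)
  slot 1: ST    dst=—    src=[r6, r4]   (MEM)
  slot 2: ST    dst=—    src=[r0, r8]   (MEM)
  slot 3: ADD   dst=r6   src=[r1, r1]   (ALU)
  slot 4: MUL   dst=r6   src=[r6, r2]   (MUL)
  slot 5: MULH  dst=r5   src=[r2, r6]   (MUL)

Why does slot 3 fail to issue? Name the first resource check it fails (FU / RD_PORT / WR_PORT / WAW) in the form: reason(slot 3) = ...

#0 BR src=r8,r3 dispatched  <A:3 Mu:1 Ld:1 B:0 rd:2 wr:2>
#1 MEM src=r6,r4 dispatched  <A:3 Mu:1 Ld:0 B:0 rd:0 wr:2>
#2 MEM src=r0,r8 held:FU  <A:3 Mu:1 Ld:0 B:0 rd:0 wr:2>
#3 ALU src=r1,r1 held:RD_PORT  <A:3 Mu:1 Ld:0 B:0 rd:0 wr:2>
#4 MUL src=r6,r2 held:RD_PORT  <A:3 Mu:1 Ld:0 B:0 rd:0 wr:2>
#5 MUL src=r2,r6 held:RD_PORT  <A:3 Mu:1 Ld:0 B:0 rd:0 wr:2>

reason(slot 3) = RD_PORT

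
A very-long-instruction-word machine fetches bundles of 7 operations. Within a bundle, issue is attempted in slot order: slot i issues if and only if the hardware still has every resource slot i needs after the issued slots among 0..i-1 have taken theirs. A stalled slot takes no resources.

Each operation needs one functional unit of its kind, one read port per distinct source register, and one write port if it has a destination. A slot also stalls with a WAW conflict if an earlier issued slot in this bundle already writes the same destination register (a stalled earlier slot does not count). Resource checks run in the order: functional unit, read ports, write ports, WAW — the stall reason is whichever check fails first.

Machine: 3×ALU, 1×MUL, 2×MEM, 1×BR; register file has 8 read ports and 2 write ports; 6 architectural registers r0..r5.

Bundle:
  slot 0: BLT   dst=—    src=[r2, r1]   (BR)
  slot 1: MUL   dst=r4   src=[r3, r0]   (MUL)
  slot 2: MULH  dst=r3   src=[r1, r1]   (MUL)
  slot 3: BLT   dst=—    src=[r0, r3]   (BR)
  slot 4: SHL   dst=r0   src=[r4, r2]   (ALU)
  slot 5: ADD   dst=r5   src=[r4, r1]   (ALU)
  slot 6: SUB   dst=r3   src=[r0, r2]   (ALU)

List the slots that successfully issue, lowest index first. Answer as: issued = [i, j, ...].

issued = [0, 1, 4]

(0) want 1×BR +2rd +0wr — yes → AL3|MU1|ME2|BR0|rd6|wr2
(1) want 1×MUL +2rd +1wr — yes → AL3|MU0|ME2|BR0|rd4|wr1
(2) want 1×MUL +1rd +1wr — FU → AL3|MU0|ME2|BR0|rd4|wr1
(3) want 1×BR +2rd +0wr — FU → AL3|MU0|ME2|BR0|rd4|wr1
(4) want 1×ALU +2rd +1wr — yes → AL2|MU0|ME2|BR0|rd2|wr0
(5) want 1×ALU +2rd +1wr — WR_PORT → AL2|MU0|ME2|BR0|rd2|wr0
(6) want 1×ALU +2rd +1wr — WR_PORT → AL2|MU0|ME2|BR0|rd2|wr0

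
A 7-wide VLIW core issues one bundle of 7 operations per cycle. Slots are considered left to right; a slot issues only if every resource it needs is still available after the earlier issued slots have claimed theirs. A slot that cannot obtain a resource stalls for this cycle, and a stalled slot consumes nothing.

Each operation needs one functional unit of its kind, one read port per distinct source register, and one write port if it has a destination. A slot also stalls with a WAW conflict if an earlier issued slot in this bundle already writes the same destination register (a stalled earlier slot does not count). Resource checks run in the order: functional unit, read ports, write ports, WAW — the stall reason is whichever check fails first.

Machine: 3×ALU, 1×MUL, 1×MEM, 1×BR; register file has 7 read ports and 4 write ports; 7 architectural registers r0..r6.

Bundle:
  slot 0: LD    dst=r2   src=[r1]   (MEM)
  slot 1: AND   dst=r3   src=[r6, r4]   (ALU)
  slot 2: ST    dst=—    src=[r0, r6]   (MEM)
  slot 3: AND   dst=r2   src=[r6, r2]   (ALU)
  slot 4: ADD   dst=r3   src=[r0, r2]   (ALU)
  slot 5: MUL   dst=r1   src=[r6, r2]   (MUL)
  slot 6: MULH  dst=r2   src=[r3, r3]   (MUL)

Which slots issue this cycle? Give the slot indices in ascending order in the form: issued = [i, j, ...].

issued = [0, 1, 5]

  0. MEM→r2 ⇒ go  {3A/1Mu/0Ld/1B | 6r 3w}
  1. ALU→r3 ⇒ go  {2A/1Mu/0Ld/1B | 4r 2w}
  2. MEM ⇒ no(FU)  {2A/1Mu/0Ld/1B | 4r 2w}
  3. ALU→r2 ⇒ no(WAW)  {2A/1Mu/0Ld/1B | 4r 2w}
  4. ALU→r3 ⇒ no(WAW)  {2A/1Mu/0Ld/1B | 4r 2w}
  5. MUL→r1 ⇒ go  {2A/0Mu/0Ld/1B | 2r 1w}
  6. MUL→r2 ⇒ no(FU)  {2A/0Mu/0Ld/1B | 2r 1w}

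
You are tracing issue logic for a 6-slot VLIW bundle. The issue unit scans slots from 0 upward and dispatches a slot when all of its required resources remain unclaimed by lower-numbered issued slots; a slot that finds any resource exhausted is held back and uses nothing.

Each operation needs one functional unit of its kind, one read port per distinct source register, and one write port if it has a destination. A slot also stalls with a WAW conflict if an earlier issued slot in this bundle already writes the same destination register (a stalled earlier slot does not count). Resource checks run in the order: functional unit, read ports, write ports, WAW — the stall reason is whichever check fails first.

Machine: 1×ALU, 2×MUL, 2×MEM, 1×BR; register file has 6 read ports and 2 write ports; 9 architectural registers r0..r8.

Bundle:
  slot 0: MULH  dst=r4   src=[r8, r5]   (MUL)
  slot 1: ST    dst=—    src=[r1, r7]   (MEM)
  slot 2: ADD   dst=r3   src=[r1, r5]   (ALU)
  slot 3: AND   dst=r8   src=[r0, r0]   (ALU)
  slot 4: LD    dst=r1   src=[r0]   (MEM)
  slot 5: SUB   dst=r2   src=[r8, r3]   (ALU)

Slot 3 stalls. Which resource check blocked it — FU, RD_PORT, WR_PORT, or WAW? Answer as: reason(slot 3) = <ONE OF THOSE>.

reason(slot 3) = FU

slot 0 (MUL): ISSUE — free A1,Mu1,Ld2,B1 rp4 wp1
slot 1 (MEM): ISSUE — free A1,Mu1,Ld1,B1 rp2 wp1
slot 2 (ALU): ISSUE — free A0,Mu1,Ld1,B1 rp0 wp0
slot 3 (ALU): stall FU — free A0,Mu1,Ld1,B1 rp0 wp0
slot 4 (MEM): stall RD_PORT — free A0,Mu1,Ld1,B1 rp0 wp0
slot 5 (ALU): stall FU — free A0,Mu1,Ld1,B1 rp0 wp0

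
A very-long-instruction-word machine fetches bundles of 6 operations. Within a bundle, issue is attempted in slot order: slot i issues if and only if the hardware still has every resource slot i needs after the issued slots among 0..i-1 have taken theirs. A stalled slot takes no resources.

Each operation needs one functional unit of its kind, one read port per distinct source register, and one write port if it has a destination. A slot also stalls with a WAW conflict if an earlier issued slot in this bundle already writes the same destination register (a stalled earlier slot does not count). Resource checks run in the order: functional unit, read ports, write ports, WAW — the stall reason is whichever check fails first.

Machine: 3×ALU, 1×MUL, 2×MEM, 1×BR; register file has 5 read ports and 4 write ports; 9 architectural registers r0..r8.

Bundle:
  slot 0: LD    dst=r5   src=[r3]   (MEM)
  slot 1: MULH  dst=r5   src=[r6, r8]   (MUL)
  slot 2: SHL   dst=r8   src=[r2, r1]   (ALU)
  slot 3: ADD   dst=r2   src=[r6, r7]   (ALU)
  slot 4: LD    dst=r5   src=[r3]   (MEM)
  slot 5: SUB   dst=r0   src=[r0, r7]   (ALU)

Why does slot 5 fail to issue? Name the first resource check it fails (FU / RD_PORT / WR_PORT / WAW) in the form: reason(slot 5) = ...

reason(slot 5) = RD_PORT

#0 MEM src=r3 dispatched  <A:3 Mu:1 Ld:1 B:1 rd:4 wr:3>
#1 MUL src=r6,r8 held:WAW  <A:3 Mu:1 Ld:1 B:1 rd:4 wr:3>
#2 ALU src=r2,r1 dispatched  <A:2 Mu:1 Ld:1 B:1 rd:2 wr:2>
#3 ALU src=r6,r7 dispatched  <A:1 Mu:1 Ld:1 B:1 rd:0 wr:1>
#4 MEM src=r3 held:RD_PORT  <A:1 Mu:1 Ld:1 B:1 rd:0 wr:1>
#5 ALU src=r0,r7 held:RD_PORT  <A:1 Mu:1 Ld:1 B:1 rd:0 wr:1>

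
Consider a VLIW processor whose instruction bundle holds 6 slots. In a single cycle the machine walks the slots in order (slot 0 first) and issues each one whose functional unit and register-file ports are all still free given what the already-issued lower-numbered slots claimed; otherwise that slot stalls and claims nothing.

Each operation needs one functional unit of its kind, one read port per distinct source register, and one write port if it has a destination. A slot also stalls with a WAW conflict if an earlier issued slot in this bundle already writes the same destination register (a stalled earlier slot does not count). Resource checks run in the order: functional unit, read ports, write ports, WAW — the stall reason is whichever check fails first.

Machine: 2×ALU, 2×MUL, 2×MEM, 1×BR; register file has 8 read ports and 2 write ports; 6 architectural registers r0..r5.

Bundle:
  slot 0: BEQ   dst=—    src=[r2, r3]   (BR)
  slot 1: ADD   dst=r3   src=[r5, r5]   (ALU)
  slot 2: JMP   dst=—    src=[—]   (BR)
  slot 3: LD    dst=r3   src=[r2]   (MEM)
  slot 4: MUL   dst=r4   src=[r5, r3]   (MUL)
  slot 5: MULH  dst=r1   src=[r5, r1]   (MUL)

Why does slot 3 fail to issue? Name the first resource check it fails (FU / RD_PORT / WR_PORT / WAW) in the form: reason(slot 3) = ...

#0 BR src=r2,r3 dispatched  <A:2 Mu:2 Ld:2 B:0 rd:6 wr:2>
#1 ALU src=r5,r5 dispatched  <A:1 Mu:2 Ld:2 B:0 rd:5 wr:1>
#2 BR src=- held:FU  <A:1 Mu:2 Ld:2 B:0 rd:5 wr:1>
#3 MEM src=r2 held:WAW  <A:1 Mu:2 Ld:2 B:0 rd:5 wr:1>
#4 MUL src=r5,r3 dispatched  <A:1 Mu:1 Ld:2 B:0 rd:3 wr:0>
#5 MUL src=r5,r1 held:WR_PORT  <A:1 Mu:1 Ld:2 B:0 rd:3 wr:0>

reason(slot 3) = WAW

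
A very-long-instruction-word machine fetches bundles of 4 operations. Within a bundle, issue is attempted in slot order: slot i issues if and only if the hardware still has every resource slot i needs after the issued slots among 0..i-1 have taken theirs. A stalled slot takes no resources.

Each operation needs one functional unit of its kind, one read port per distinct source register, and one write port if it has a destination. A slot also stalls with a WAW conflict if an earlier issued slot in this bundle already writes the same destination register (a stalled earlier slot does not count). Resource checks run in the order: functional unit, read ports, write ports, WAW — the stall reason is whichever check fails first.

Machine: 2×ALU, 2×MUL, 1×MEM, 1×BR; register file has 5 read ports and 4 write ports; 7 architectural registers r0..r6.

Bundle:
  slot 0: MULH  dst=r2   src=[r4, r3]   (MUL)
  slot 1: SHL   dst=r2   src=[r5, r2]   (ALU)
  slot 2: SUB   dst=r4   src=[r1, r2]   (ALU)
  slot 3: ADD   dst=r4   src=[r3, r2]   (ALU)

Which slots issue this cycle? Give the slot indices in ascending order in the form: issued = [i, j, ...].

slot 0 (MUL): ISSUE — free A2,Mu1,Ld1,B1 rp3 wp3
slot 1 (ALU): stall WAW — free A2,Mu1,Ld1,B1 rp3 wp3
slot 2 (ALU): ISSUE — free A1,Mu1,Ld1,B1 rp1 wp2
slot 3 (ALU): stall RD_PORT — free A1,Mu1,Ld1,B1 rp1 wp2

issued = [0, 2]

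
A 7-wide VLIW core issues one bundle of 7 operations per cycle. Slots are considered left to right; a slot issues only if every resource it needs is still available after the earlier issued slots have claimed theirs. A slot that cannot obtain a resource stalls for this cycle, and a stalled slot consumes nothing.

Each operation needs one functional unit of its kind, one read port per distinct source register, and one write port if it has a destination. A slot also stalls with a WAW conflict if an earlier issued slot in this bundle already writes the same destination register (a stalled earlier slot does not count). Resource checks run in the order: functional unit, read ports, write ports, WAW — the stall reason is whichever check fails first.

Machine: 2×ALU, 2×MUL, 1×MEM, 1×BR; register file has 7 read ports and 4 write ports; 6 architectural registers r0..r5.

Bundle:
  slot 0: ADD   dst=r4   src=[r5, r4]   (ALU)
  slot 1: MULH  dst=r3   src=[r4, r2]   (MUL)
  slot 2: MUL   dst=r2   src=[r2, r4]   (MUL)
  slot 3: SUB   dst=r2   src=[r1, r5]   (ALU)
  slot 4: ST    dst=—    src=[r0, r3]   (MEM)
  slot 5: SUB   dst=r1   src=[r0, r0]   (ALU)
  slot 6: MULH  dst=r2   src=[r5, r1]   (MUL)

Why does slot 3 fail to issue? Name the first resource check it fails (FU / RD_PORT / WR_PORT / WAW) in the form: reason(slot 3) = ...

reason(slot 3) = RD_PORT

#0 ALU src=r5,r4 dispatched  <A:1 Mu:2 Ld:1 B:1 rd:5 wr:3>
#1 MUL src=r4,r2 dispatched  <A:1 Mu:1 Ld:1 B:1 rd:3 wr:2>
#2 MUL src=r2,r4 dispatched  <A:1 Mu:0 Ld:1 B:1 rd:1 wr:1>
#3 ALU src=r1,r5 held:RD_PORT  <A:1 Mu:0 Ld:1 B:1 rd:1 wr:1>
#4 MEM src=r0,r3 held:RD_PORT  <A:1 Mu:0 Ld:1 B:1 rd:1 wr:1>
#5 ALU src=r0,r0 dispatched  <A:0 Mu:0 Ld:1 B:1 rd:0 wr:0>
#6 MUL src=r5,r1 held:FU  <A:0 Mu:0 Ld:1 B:1 rd:0 wr:0>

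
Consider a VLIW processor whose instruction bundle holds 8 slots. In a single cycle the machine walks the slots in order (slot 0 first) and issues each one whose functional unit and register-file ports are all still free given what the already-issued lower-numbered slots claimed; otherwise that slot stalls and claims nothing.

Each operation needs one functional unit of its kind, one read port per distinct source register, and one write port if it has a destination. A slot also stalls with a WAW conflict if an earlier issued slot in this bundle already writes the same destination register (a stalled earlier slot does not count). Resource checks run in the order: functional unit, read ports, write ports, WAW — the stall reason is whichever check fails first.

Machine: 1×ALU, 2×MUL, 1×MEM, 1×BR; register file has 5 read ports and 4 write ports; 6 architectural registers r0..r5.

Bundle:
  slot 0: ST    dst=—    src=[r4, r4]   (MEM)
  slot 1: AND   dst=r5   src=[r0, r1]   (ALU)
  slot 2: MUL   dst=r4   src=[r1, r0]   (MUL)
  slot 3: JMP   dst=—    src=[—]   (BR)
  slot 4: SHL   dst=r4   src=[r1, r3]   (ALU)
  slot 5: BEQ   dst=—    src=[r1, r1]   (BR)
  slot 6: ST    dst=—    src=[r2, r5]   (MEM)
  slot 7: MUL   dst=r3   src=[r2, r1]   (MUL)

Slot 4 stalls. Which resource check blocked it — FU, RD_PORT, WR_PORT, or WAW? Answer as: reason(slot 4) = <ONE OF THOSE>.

reason(slot 4) = FU

#0 MEM src=r4,r4 dispatched  <A:1 Mu:2 Ld:0 B:1 rd:4 wr:4>
#1 ALU src=r0,r1 dispatched  <A:0 Mu:2 Ld:0 B:1 rd:2 wr:3>
#2 MUL src=r1,r0 dispatched  <A:0 Mu:1 Ld:0 B:1 rd:0 wr:2>
#3 BR src=- dispatched  <A:0 Mu:1 Ld:0 B:0 rd:0 wr:2>
#4 ALU src=r1,r3 held:FU  <A:0 Mu:1 Ld:0 B:0 rd:0 wr:2>
#5 BR src=r1,r1 held:FU  <A:0 Mu:1 Ld:0 B:0 rd:0 wr:2>
#6 MEM src=r2,r5 held:FU  <A:0 Mu:1 Ld:0 B:0 rd:0 wr:2>
#7 MUL src=r2,r1 held:RD_PORT  <A:0 Mu:1 Ld:0 B:0 rd:0 wr:2>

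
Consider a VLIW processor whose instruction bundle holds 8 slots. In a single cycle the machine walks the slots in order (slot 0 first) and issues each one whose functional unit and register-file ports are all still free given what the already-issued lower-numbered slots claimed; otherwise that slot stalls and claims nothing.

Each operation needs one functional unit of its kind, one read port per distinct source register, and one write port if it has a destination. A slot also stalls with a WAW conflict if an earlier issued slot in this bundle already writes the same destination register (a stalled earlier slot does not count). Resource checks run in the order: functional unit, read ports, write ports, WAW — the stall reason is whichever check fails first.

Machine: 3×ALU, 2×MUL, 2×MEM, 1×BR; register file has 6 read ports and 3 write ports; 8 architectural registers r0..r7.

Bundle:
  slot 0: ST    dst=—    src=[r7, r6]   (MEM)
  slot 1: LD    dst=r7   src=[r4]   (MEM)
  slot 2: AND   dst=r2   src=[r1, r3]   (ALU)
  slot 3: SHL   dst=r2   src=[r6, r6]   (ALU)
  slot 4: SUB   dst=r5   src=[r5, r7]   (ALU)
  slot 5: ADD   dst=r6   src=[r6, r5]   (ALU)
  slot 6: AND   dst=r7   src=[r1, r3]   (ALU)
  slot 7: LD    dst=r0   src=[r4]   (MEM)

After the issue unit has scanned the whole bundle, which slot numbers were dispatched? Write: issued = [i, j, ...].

  0. MEM ⇒ go  {3A/2Mu/1Ld/1B | 4r 3w}
  1. MEM→r7 ⇒ go  {3A/2Mu/0Ld/1B | 3r 2w}
  2. ALU→r2 ⇒ go  {2A/2Mu/0Ld/1B | 1r 1w}
  3. ALU→r2 ⇒ no(WAW)  {2A/2Mu/0Ld/1B | 1r 1w}
  4. ALU→r5 ⇒ no(RD_PORT)  {2A/2Mu/0Ld/1B | 1r 1w}
  5. ALU→r6 ⇒ no(RD_PORT)  {2A/2Mu/0Ld/1B | 1r 1w}
  6. ALU→r7 ⇒ no(RD_PORT)  {2A/2Mu/0Ld/1B | 1r 1w}
  7. MEM→r0 ⇒ no(FU)  {2A/2Mu/0Ld/1B | 1r 1w}

issued = [0, 1, 2]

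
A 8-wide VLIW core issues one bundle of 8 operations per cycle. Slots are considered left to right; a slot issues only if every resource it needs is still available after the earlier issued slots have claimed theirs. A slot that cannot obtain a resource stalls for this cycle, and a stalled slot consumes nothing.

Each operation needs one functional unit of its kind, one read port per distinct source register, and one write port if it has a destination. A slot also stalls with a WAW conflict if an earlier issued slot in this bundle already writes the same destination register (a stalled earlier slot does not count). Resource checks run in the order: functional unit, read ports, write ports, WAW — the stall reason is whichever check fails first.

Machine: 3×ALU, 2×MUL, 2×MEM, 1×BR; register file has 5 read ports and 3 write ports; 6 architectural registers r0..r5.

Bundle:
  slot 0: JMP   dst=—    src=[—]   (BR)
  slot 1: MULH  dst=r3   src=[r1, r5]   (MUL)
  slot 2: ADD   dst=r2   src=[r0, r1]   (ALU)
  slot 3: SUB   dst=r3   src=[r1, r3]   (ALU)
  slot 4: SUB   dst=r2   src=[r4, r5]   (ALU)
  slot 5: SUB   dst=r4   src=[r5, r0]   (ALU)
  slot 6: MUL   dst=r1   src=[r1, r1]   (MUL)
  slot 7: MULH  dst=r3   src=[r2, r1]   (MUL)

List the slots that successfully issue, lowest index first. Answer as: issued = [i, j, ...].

(0) want 1×BR +0rd +0wr — yes → AL3|MU2|ME2|BR0|rd5|wr3
(1) want 1×MUL +2rd +1wr — yes → AL3|MU1|ME2|BR0|rd3|wr2
(2) want 1×ALU +2rd +1wr — yes → AL2|MU1|ME2|BR0|rd1|wr1
(3) want 1×ALU +2rd +1wr — RD_PORT → AL2|MU1|ME2|BR0|rd1|wr1
(4) want 1×ALU +2rd +1wr — RD_PORT → AL2|MU1|ME2|BR0|rd1|wr1
(5) want 1×ALU +2rd +1wr — RD_PORT → AL2|MU1|ME2|BR0|rd1|wr1
(6) want 1×MUL +1rd +1wr — yes → AL2|MU0|ME2|BR0|rd0|wr0
(7) want 1×MUL +2rd +1wr — FU → AL2|MU0|ME2|BR0|rd0|wr0

issued = [0, 1, 2, 6]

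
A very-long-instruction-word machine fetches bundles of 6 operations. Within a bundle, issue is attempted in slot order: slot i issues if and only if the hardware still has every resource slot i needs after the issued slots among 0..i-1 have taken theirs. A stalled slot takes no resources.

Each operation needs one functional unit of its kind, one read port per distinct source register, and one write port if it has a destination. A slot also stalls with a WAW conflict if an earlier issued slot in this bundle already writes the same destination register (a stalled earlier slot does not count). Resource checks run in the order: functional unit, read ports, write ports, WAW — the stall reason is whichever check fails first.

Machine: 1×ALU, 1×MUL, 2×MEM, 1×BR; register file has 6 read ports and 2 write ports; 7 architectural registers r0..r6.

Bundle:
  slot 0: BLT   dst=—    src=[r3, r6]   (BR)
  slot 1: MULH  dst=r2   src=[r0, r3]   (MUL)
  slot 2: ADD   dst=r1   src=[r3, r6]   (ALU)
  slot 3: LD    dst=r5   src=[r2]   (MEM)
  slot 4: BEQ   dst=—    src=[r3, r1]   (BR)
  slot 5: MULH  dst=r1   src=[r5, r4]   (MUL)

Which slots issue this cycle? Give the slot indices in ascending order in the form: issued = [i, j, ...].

  0. BR ⇒ go  {1A/1Mu/2Ld/0B | 4r 2w}
  1. MUL→r2 ⇒ go  {1A/0Mu/2Ld/0B | 2r 1w}
  2. ALU→r1 ⇒ go  {0A/0Mu/2Ld/0B | 0r 0w}
  3. MEM→r5 ⇒ no(RD_PORT)  {0A/0Mu/2Ld/0B | 0r 0w}
  4. BR ⇒ no(FU)  {0A/0Mu/2Ld/0B | 0r 0w}
  5. MUL→r1 ⇒ no(FU)  {0A/0Mu/2Ld/0B | 0r 0w}

issued = [0, 1, 2]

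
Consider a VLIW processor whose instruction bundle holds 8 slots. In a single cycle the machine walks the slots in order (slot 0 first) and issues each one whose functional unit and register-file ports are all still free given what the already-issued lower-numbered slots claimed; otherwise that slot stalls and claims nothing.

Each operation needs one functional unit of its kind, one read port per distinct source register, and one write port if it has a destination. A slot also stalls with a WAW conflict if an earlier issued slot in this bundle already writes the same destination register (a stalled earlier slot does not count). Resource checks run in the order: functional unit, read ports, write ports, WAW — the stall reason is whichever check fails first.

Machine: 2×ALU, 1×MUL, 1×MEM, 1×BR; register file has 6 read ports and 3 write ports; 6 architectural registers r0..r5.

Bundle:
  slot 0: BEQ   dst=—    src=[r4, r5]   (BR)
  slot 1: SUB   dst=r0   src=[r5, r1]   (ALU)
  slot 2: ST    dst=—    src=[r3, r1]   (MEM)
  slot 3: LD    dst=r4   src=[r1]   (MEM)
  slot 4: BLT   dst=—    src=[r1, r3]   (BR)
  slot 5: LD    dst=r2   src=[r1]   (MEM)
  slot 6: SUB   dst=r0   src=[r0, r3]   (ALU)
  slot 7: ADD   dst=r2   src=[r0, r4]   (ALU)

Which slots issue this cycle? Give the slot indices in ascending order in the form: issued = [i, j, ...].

#0 BR src=r4,r5 dispatched  <A:2 Mu:1 Ld:1 B:0 rd:4 wr:3>
#1 ALU src=r5,r1 dispatched  <A:1 Mu:1 Ld:1 B:0 rd:2 wr:2>
#2 MEM src=r3,r1 dispatched  <A:1 Mu:1 Ld:0 B:0 rd:0 wr:2>
#3 MEM src=r1 held:FU  <A:1 Mu:1 Ld:0 B:0 rd:0 wr:2>
#4 BR src=r1,r3 held:FU  <A:1 Mu:1 Ld:0 B:0 rd:0 wr:2>
#5 MEM src=r1 held:FU  <A:1 Mu:1 Ld:0 B:0 rd:0 wr:2>
#6 ALU src=r0,r3 held:RD_PORT  <A:1 Mu:1 Ld:0 B:0 rd:0 wr:2>
#7 ALU src=r0,r4 held:RD_PORT  <A:1 Mu:1 Ld:0 B:0 rd:0 wr:2>

issued = [0, 1, 2]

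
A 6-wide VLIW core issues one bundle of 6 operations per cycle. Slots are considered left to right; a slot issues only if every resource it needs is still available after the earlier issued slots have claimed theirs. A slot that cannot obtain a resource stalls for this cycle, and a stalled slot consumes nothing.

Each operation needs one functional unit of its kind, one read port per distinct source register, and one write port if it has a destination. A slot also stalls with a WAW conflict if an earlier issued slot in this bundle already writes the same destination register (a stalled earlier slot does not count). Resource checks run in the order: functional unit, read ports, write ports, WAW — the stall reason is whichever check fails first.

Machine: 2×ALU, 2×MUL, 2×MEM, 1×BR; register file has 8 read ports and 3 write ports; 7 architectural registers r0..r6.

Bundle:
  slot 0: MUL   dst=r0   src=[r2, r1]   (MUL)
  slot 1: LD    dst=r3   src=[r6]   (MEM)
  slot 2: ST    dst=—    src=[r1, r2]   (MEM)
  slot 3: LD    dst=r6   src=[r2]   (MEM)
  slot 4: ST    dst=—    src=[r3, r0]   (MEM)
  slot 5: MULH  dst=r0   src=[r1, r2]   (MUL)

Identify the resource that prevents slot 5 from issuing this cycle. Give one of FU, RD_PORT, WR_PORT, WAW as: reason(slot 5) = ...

#0 MUL src=r2,r1 dispatched  <A:2 Mu:1 Ld:2 B:1 rd:6 wr:2>
#1 MEM src=r6 dispatched  <A:2 Mu:1 Ld:1 B:1 rd:5 wr:1>
#2 MEM src=r1,r2 dispatched  <A:2 Mu:1 Ld:0 B:1 rd:3 wr:1>
#3 MEM src=r2 held:FU  <A:2 Mu:1 Ld:0 B:1 rd:3 wr:1>
#4 MEM src=r3,r0 held:FU  <A:2 Mu:1 Ld:0 B:1 rd:3 wr:1>
#5 MUL src=r1,r2 held:WAW  <A:2 Mu:1 Ld:0 B:1 rd:3 wr:1>

reason(slot 5) = WAW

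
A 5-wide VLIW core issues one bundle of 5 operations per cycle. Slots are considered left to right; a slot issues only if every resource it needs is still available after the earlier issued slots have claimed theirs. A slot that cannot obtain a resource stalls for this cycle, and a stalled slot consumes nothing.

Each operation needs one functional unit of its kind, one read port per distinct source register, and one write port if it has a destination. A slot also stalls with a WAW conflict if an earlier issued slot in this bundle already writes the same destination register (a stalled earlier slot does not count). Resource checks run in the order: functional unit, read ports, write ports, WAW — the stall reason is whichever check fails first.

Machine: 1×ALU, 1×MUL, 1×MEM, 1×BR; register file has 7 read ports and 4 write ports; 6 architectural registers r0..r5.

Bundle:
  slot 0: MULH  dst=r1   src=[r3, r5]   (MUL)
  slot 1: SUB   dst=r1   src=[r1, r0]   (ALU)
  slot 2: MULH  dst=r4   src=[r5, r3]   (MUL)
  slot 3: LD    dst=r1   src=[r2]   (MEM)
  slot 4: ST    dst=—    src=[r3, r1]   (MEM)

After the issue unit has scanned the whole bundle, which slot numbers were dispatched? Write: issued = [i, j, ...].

issued = [0, 4]

slot 0 (MUL): ISSUE — free A1,Mu0,Ld1,B1 rp5 wp3
slot 1 (ALU): stall WAW — free A1,Mu0,Ld1,B1 rp5 wp3
slot 2 (MUL): stall FU — free A1,Mu0,Ld1,B1 rp5 wp3
slot 3 (MEM): stall WAW — free A1,Mu0,Ld1,B1 rp5 wp3
slot 4 (MEM): ISSUE — free A1,Mu0,Ld0,B1 rp3 wp3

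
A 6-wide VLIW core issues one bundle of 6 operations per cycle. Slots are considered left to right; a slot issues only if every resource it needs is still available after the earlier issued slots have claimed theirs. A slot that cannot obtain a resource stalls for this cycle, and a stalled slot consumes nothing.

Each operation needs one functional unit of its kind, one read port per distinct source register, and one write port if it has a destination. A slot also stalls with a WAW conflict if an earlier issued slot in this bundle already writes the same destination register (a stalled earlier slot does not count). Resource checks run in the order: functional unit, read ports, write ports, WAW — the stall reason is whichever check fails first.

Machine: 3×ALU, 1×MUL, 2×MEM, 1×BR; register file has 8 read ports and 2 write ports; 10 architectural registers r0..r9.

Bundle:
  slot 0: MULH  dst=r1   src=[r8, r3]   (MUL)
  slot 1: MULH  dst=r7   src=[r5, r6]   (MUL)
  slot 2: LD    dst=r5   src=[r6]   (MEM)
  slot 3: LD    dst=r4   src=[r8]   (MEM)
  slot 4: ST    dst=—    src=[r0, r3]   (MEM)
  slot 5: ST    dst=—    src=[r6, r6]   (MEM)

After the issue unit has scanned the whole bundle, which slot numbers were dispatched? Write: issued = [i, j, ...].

slot 0 (MUL): ISSUE — free A3,Mu0,Ld2,B1 rp6 wp1
slot 1 (MUL): stall FU — free A3,Mu0,Ld2,B1 rp6 wp1
slot 2 (MEM): ISSUE — free A3,Mu0,Ld1,B1 rp5 wp0
slot 3 (MEM): stall WR_PORT — free A3,Mu0,Ld1,B1 rp5 wp0
slot 4 (MEM): ISSUE — free A3,Mu0,Ld0,B1 rp3 wp0
slot 5 (MEM): stall FU — free A3,Mu0,Ld0,B1 rp3 wp0

issued = [0, 2, 4]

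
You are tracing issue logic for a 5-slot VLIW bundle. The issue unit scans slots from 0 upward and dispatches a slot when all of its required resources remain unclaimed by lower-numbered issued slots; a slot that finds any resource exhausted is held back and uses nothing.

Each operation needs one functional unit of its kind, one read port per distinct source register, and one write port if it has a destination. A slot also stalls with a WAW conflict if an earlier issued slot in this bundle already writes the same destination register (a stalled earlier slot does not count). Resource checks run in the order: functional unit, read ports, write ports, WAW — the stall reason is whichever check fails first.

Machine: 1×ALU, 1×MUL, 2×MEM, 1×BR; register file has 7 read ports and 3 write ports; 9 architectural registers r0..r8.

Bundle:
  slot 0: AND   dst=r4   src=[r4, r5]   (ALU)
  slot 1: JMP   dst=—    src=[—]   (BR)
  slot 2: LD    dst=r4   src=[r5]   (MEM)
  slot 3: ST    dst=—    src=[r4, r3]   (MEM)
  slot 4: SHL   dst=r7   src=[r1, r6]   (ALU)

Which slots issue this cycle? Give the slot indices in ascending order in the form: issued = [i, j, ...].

(0) want 1×ALU +2rd +1wr — yes → AL0|MU1|ME2|BR1|rd5|wr2
(1) want 1×BR +0rd +0wr — yes → AL0|MU1|ME2|BR0|rd5|wr2
(2) want 1×MEM +1rd +1wr — WAW → AL0|MU1|ME2|BR0|rd5|wr2
(3) want 1×MEM +2rd +0wr — yes → AL0|MU1|ME1|BR0|rd3|wr2
(4) want 1×ALU +2rd +1wr — FU → AL0|MU1|ME1|BR0|rd3|wr2

issued = [0, 1, 3]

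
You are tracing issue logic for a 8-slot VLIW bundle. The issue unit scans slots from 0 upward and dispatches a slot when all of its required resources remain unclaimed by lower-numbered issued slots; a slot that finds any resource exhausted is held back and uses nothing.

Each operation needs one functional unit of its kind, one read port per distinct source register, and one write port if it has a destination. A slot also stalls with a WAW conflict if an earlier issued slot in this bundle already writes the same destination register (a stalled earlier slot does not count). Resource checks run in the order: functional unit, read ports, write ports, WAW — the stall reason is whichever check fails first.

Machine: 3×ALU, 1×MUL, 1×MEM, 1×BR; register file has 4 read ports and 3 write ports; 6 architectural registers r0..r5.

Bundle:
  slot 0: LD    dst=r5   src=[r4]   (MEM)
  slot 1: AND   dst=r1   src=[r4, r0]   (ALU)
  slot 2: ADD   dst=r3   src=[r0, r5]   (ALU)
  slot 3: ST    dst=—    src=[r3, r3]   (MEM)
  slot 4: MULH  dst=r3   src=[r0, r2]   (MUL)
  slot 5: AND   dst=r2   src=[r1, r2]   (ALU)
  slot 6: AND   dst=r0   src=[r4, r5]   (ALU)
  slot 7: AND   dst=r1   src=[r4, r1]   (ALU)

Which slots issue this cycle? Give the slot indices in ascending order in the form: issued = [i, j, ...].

[0] MEM needs rd=1 wr=1: ok; after: ALU=3 MUL=1 MEM=0 BR=1, R=3, W=2
[1] ALU needs rd=2 wr=1: ok; after: ALU=2 MUL=1 MEM=0 BR=1, R=1, W=1
[2] ALU needs rd=2 wr=1: RD_PORT; after: ALU=2 MUL=1 MEM=0 BR=1, R=1, W=1
[3] MEM needs rd=1 wr=0: FU; after: ALU=2 MUL=1 MEM=0 BR=1, R=1, W=1
[4] MUL needs rd=2 wr=1: RD_PORT; after: ALU=2 MUL=1 MEM=0 BR=1, R=1, W=1
[5] ALU needs rd=2 wr=1: RD_PORT; after: ALU=2 MUL=1 MEM=0 BR=1, R=1, W=1
[6] ALU needs rd=2 wr=1: RD_PORT; after: ALU=2 MUL=1 MEM=0 BR=1, R=1, W=1
[7] ALU needs rd=2 wr=1: RD_PORT; after: ALU=2 MUL=1 MEM=0 BR=1, R=1, W=1

issued = [0, 1]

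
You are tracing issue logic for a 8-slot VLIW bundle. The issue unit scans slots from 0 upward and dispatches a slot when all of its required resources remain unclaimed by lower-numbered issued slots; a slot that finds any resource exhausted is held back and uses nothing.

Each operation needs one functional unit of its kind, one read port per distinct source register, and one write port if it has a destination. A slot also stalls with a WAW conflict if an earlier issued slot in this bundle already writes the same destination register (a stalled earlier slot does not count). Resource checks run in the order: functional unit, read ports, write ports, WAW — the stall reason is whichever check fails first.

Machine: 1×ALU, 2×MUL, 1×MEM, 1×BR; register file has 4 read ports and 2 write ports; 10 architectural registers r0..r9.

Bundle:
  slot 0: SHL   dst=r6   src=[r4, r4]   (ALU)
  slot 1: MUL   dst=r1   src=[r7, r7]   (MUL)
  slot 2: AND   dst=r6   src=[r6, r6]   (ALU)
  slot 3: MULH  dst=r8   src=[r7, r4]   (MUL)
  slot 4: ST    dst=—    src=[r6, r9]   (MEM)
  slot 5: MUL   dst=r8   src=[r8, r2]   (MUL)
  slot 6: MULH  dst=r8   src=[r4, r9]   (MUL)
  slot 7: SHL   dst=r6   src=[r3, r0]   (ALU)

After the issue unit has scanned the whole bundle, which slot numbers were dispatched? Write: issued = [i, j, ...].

issued = [0, 1, 4]

[0] ALU needs rd=1 wr=1: ok; after: ALU=0 MUL=2 MEM=1 BR=1, R=3, W=1
[1] MUL needs rd=1 wr=1: ok; after: ALU=0 MUL=1 MEM=1 BR=1, R=2, W=0
[2] ALU needs rd=1 wr=1: FU; after: ALU=0 MUL=1 MEM=1 BR=1, R=2, W=0
[3] MUL needs rd=2 wr=1: WR_PORT; after: ALU=0 MUL=1 MEM=1 BR=1, R=2, W=0
[4] MEM needs rd=2 wr=0: ok; after: ALU=0 MUL=1 MEM=0 BR=1, R=0, W=0
[5] MUL needs rd=2 wr=1: RD_PORT; after: ALU=0 MUL=1 MEM=0 BR=1, R=0, W=0
[6] MUL needs rd=2 wr=1: RD_PORT; after: ALU=0 MUL=1 MEM=0 BR=1, R=0, W=0
[7] ALU needs rd=2 wr=1: FU; after: ALU=0 MUL=1 MEM=0 BR=1, R=0, W=0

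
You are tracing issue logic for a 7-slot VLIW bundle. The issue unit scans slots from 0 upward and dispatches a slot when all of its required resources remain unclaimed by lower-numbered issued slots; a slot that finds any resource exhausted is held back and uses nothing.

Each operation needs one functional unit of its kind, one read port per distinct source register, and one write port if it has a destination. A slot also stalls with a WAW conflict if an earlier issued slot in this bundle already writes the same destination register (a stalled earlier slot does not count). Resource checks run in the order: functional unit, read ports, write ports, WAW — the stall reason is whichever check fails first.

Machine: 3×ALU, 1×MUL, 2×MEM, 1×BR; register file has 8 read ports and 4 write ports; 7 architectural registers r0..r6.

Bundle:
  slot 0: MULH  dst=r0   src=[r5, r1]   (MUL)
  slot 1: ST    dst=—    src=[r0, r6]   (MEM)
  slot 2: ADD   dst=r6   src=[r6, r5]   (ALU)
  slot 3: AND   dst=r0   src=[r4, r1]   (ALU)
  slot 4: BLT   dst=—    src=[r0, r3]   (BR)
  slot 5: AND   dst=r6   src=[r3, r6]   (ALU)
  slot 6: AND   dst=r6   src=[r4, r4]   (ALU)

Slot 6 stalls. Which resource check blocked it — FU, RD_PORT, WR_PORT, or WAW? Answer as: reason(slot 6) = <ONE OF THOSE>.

reason(slot 6) = RD_PORT

  0. MUL→r0 ⇒ go  {3A/0Mu/2Ld/1B | 6r 3w}
  1. MEM ⇒ go  {3A/0Mu/1Ld/1B | 4r 3w}
  2. ALU→r6 ⇒ go  {2A/0Mu/1Ld/1B | 2r 2w}
  3. ALU→r0 ⇒ no(WAW)  {2A/0Mu/1Ld/1B | 2r 2w}
  4. BR ⇒ go  {2A/0Mu/1Ld/0B | 0r 2w}
  5. ALU→r6 ⇒ no(RD_PORT)  {2A/0Mu/1Ld/0B | 0r 2w}
  6. ALU→r6 ⇒ no(RD_PORT)  {2A/0Mu/1Ld/0B | 0r 2w}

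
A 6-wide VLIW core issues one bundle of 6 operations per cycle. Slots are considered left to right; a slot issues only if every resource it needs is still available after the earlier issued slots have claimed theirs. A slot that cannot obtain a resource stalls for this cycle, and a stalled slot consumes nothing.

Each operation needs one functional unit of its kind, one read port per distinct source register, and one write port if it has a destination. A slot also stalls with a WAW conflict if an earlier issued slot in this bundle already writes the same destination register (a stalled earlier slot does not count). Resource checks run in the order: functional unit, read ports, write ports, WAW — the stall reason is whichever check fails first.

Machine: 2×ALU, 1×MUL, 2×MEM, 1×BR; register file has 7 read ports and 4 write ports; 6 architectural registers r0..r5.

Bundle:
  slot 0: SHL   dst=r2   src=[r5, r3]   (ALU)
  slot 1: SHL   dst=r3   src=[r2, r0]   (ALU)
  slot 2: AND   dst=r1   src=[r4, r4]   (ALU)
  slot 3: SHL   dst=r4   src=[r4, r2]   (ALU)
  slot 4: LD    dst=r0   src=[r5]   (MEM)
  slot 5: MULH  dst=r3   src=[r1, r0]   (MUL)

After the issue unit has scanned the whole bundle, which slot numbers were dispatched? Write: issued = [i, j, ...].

issued = [0, 1, 4]

[0] ALU needs rd=2 wr=1: ok; after: ALU=1 MUL=1 MEM=2 BR=1, R=5, W=3
[1] ALU needs rd=2 wr=1: ok; after: ALU=0 MUL=1 MEM=2 BR=1, R=3, W=2
[2] ALU needs rd=1 wr=1: FU; after: ALU=0 MUL=1 MEM=2 BR=1, R=3, W=2
[3] ALU needs rd=2 wr=1: FU; after: ALU=0 MUL=1 MEM=2 BR=1, R=3, W=2
[4] MEM needs rd=1 wr=1: ok; after: ALU=0 MUL=1 MEM=1 BR=1, R=2, W=1
[5] MUL needs rd=2 wr=1: WAW; after: ALU=0 MUL=1 MEM=1 BR=1, R=2, W=1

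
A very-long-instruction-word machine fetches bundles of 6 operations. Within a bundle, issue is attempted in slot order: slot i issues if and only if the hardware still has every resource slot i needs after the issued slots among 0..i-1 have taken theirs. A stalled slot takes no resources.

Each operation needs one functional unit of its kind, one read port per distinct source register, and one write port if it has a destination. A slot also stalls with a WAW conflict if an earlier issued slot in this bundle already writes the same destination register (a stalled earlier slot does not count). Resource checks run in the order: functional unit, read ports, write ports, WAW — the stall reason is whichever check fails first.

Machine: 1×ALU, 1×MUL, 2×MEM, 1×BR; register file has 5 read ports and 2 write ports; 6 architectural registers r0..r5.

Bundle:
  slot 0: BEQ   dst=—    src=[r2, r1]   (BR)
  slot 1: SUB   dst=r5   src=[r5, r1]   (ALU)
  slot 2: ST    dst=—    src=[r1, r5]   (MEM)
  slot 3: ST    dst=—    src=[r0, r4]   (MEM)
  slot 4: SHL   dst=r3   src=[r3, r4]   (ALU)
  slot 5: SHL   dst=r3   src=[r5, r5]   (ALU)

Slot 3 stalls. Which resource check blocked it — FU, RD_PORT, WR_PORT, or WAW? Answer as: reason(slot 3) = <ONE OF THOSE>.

  0. BR ⇒ go  {1A/1Mu/2Ld/0B | 3r 2w}
  1. ALU→r5 ⇒ go  {0A/1Mu/2Ld/0B | 1r 1w}
  2. MEM ⇒ no(RD_PORT)  {0A/1Mu/2Ld/0B | 1r 1w}
  3. MEM ⇒ no(RD_PORT)  {0A/1Mu/2Ld/0B | 1r 1w}
  4. ALU→r3 ⇒ no(FU)  {0A/1Mu/2Ld/0B | 1r 1w}
  5. ALU→r3 ⇒ no(FU)  {0A/1Mu/2Ld/0B | 1r 1w}

reason(slot 3) = RD_PORT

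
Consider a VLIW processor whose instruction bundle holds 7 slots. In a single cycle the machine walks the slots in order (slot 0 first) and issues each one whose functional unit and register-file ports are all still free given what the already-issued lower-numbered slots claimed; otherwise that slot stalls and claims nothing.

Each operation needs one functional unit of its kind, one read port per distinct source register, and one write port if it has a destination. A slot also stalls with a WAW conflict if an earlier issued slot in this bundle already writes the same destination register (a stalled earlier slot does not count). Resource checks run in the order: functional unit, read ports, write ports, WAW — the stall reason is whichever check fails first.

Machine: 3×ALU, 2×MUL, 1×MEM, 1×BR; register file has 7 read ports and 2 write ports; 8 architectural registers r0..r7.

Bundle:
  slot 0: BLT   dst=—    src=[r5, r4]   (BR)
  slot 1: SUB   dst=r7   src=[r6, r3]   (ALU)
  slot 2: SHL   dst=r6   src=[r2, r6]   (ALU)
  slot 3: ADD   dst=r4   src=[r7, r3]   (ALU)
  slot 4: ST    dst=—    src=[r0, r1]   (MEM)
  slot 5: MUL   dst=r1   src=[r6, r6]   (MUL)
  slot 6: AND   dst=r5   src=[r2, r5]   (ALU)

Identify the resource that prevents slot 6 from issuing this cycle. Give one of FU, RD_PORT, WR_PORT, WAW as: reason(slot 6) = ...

  0. BR ⇒ go  {3A/2Mu/1Ld/0B | 5r 2w}
  1. ALU→r7 ⇒ go  {2A/2Mu/1Ld/0B | 3r 1w}
  2. ALU→r6 ⇒ go  {1A/2Mu/1Ld/0B | 1r 0w}
  3. ALU→r4 ⇒ no(RD_PORT)  {1A/2Mu/1Ld/0B | 1r 0w}
  4. MEM ⇒ no(RD_PORT)  {1A/2Mu/1Ld/0B | 1r 0w}
  5. MUL→r1 ⇒ no(WR_PORT)  {1A/2Mu/1Ld/0B | 1r 0w}
  6. ALU→r5 ⇒ no(RD_PORT)  {1A/2Mu/1Ld/0B | 1r 0w}

reason(slot 6) = RD_PORT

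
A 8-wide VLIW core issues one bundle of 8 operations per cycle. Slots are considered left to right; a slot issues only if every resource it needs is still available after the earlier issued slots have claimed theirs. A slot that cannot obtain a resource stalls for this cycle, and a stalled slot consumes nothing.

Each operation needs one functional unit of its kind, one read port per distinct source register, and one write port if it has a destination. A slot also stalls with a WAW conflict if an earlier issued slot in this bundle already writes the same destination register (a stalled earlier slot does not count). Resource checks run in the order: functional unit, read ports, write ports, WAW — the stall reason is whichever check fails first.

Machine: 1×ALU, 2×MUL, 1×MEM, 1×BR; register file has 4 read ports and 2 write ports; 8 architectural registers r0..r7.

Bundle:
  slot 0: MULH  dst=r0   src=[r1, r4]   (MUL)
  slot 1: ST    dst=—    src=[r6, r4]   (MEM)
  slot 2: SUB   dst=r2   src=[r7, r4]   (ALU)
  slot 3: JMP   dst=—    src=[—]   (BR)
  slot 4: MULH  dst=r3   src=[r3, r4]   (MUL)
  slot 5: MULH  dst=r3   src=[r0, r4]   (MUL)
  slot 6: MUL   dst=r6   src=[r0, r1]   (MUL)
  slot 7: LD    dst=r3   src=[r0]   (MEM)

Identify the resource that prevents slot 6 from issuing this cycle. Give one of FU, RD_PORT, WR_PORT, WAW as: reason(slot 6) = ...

#0 MUL src=r1,r4 dispatched  <A:1 Mu:1 Ld:1 B:1 rd:2 wr:1>
#1 MEM src=r6,r4 dispatched  <A:1 Mu:1 Ld:0 B:1 rd:0 wr:1>
#2 ALU src=r7,r4 held:RD_PORT  <A:1 Mu:1 Ld:0 B:1 rd:0 wr:1>
#3 BR src=- dispatched  <A:1 Mu:1 Ld:0 B:0 rd:0 wr:1>
#4 MUL src=r3,r4 held:RD_PORT  <A:1 Mu:1 Ld:0 B:0 rd:0 wr:1>
#5 MUL src=r0,r4 held:RD_PORT  <A:1 Mu:1 Ld:0 B:0 rd:0 wr:1>
#6 MUL src=r0,r1 held:RD_PORT  <A:1 Mu:1 Ld:0 B:0 rd:0 wr:1>
#7 MEM src=r0 held:FU  <A:1 Mu:1 Ld:0 B:0 rd:0 wr:1>

reason(slot 6) = RD_PORT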